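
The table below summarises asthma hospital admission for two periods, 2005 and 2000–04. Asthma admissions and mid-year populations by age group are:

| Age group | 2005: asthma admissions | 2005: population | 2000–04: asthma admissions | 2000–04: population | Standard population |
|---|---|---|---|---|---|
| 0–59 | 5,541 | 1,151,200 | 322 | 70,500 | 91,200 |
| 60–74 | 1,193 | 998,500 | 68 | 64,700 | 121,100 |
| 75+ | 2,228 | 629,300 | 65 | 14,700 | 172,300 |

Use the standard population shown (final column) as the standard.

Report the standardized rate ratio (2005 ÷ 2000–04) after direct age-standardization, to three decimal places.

0.914

Age-specific rates per 10,000 for 2005: 48.13, 11.95, 35.40.
For 2000–04: 45.67, 10.51, 44.22.
Standard total = 384,600; weights = 0.2371, 0.3149, 0.4480.
2005: 0.2371×48.13 + 0.3149×11.95 + 0.4480×35.40 = 31.0368 per 10,000.
2000–04: 0.2371×45.67 + 0.3149×10.51 + 0.4480×44.22 = 33.9494 per 10,000.
Ratio = 31.0368 ÷ 33.9494 = 0.91421.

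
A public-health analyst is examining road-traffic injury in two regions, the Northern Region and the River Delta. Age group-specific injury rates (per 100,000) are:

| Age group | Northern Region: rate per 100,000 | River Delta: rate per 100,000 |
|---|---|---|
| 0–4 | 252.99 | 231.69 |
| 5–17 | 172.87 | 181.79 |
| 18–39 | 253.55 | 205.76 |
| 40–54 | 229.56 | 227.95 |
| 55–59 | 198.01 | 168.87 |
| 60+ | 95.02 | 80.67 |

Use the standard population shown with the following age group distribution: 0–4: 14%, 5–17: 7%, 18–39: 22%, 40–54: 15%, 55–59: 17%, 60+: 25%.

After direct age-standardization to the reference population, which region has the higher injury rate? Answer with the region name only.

Northern Region

Standard weights: 0.14, 0.07, 0.22, 0.15, 0.17, 0.25.
The Northern Region: 0.1400×252.99 + 0.0700×172.87 + 0.2200×253.55 + 0.1500×229.56 + 0.1700×198.01 + 0.2500×95.02 = 195.1512 per 100,000.
The River Delta: 0.1400×231.69 + 0.0700×181.79 + 0.2200×205.76 + 0.1500×227.95 + 0.1700×168.87 + 0.2500×80.67 = 173.4970 per 100,000.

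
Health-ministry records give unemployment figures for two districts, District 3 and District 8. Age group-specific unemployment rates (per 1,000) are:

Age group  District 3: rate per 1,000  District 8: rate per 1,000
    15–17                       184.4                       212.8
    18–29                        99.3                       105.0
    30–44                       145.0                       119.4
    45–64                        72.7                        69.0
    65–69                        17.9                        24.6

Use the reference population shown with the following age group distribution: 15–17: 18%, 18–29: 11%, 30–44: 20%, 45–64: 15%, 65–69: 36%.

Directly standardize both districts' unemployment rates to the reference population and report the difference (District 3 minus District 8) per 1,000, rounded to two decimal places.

Standard weights: 0.18, 0.11, 0.20, 0.15, 0.36.
District 3: 0.1800×184.4 + 0.1100×99.3 + 0.2000×145.0 + 0.1500×72.7 + 0.3600×17.9 = 90.4640 per 1,000.
District 8: 0.1800×212.8 + 0.1100×105.0 + 0.2000×119.4 + 0.1500×69.0 + 0.3600×24.6 = 92.9400 per 1,000.
Difference = 90.4640 − 92.9400 = -2.4760.

-2.48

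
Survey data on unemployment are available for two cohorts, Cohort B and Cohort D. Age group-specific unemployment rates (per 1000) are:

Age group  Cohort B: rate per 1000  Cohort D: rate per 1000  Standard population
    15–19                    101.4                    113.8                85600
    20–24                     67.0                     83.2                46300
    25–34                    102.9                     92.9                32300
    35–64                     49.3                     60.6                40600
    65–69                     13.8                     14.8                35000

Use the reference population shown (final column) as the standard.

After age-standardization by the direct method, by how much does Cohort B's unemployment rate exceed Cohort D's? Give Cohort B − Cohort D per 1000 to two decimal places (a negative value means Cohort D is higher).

-8.27

Standard total = 239800; weights = 0.3570, 0.1931, 0.1347, 0.1693, 0.1460.
Cohort B: 0.3570×101.4 + 0.1931×67.0 + 0.1347×102.9 + 0.1693×49.3 + 0.1460×13.8 = 73.3536 per 1000.
Cohort D: 0.3570×113.8 + 0.1931×83.2 + 0.1347×92.9 + 0.1693×60.6 + 0.1460×14.8 = 81.6200 per 1000.
Difference = 73.3536 − 81.6200 = -8.2664.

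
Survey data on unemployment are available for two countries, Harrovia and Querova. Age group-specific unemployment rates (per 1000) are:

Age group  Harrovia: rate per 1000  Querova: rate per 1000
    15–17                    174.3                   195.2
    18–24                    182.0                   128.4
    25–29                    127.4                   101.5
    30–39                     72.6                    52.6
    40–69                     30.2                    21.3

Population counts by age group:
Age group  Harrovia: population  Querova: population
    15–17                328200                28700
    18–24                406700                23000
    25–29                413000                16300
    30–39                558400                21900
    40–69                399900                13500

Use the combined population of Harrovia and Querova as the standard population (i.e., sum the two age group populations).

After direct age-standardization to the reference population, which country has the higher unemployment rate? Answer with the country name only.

Combined standard total = 2209600; weights = 0.1615, 0.1945, 0.1943, 0.2626, 0.1871.
Harrovia: 0.1615×174.3 + 0.1945×182.0 + 0.1943×127.4 + 0.2626×72.6 + 0.1871×30.2 = 113.0161 per 1000.
Querova: 0.1615×195.2 + 0.1945×128.4 + 0.1943×101.5 + 0.2626×52.6 + 0.1871×21.3 = 94.0186 per 1000.
The crude rates (112.27 vs 112.66) would put Querova higher, but that reflects its age composition; once standardized to a common age structure, Harrovia has the higher underlying rate.

Harrovia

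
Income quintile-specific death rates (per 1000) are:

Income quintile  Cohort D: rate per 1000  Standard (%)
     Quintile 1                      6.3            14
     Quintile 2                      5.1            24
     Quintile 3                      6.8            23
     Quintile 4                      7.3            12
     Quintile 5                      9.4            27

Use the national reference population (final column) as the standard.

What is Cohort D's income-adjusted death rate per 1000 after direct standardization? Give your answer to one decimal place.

Standard weights: 0.14, 0.24, 0.23, 0.12, 0.27.
Standardized rate: 0.1400×6.3 + 0.2400×5.1 + 0.2300×6.8 + 0.1200×7.3 + 0.2700×9.4 = 7.0840 per 1000.

7.1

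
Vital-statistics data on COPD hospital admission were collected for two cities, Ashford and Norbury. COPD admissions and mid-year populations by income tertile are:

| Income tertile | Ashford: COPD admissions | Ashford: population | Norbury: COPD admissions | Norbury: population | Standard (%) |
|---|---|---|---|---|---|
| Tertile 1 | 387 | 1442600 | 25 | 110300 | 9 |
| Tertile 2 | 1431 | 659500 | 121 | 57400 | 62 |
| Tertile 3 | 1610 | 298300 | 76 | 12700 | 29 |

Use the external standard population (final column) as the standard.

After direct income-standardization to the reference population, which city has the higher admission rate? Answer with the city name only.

Norbury

Income-specific rates per 10000 for Ashford: 2.68, 21.70, 53.97.
For Norbury: 2.27, 21.08, 59.84.
Standard weights: 0.09, 0.62, 0.29.
Ashford: 0.0900×2.68 + 0.6200×21.70 + 0.2900×53.97 = 29.3464 per 10000.
Norbury: 0.0900×2.27 + 0.6200×21.08 + 0.2900×59.84 = 30.6280 per 10000.
The crude rates (14.28 vs 12.31) would put Ashford higher, but that reflects its income composition; once standardized to a common income structure, Norbury has the higher underlying rate.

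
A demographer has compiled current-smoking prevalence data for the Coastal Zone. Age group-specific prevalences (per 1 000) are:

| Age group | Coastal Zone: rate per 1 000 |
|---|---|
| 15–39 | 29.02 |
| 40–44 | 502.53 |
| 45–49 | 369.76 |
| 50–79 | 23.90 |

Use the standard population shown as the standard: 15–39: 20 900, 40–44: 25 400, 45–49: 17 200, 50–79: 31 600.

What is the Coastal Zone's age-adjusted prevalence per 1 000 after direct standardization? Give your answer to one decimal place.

215.4

Standard total = 95 100; weights = 0.2198, 0.2671, 0.1809, 0.3323.
Standardized rate: 0.2198×29.02 + 0.2671×502.53 + 0.1809×369.76 + 0.3323×23.90 = 215.4142 per 1 000.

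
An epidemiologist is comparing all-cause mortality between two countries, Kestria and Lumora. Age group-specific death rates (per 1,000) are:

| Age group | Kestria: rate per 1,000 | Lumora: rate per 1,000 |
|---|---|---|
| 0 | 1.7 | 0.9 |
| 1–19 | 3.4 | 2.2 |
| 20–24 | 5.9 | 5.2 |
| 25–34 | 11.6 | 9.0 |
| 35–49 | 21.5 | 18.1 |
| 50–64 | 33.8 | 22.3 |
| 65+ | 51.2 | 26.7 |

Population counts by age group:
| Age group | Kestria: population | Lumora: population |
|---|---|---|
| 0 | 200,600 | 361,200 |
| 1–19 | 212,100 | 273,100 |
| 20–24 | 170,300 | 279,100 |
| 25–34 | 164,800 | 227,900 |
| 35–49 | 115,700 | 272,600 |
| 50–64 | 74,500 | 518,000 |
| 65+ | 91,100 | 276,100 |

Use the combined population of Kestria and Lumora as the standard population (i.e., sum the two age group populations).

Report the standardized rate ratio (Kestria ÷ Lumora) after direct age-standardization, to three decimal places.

1.520

Combined standard total = 3,237,100; weights = 0.1736, 0.1499, 0.1388, 0.1213, 0.1200, 0.1830, 0.1134.
Kestria: 0.1736×1.7 + 0.1499×3.4 + 0.1388×5.9 + 0.1213×11.6 + 0.1200×21.5 + 0.1830×33.8 + 0.1134×51.2 = 17.6044 per 1,000.
Lumora: 0.1736×0.9 + 0.1499×2.2 + 0.1388×5.2 + 0.1213×9.0 + 0.1200×18.1 + 0.1830×22.3 + 0.1134×26.7 = 11.5812 per 1,000.
Ratio = 17.6044 ÷ 11.5812 = 1.52008.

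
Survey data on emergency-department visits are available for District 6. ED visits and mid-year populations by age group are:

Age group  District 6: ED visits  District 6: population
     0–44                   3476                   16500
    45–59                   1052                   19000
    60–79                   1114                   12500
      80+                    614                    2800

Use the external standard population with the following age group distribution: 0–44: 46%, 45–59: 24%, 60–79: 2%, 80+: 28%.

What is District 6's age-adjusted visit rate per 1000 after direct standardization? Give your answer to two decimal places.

Age-specific rates per 1000 for District 6: 210.667, 55.368, 89.120, 219.286.
Standard weights: 0.46, 0.24, 0.02, 0.28.
Standardized rate: 0.4600×210.667 + 0.2400×55.368 + 0.0200×89.120 + 0.2800×219.286 = 173.3775 per 1000.

173.38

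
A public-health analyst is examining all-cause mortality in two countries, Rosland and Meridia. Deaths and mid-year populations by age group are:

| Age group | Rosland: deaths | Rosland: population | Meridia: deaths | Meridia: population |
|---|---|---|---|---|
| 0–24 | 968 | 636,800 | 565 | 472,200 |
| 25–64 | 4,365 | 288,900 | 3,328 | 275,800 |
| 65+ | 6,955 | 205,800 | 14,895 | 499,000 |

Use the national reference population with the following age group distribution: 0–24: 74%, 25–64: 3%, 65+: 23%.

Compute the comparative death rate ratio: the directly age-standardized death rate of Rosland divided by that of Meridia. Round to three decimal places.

1.153

Age-specific rates per 100,000 for Rosland: 152.01, 1510.90, 3379.49.
For Meridia: 119.65, 1206.67, 2984.97.
Standard weights: 0.74, 0.03, 0.23.
Rosland: 0.7400×152.01 + 0.0300×1510.90 + 0.2300×3379.49 = 935.0983 per 100,000.
Meridia: 0.7400×119.65 + 0.0300×1206.67 + 0.2300×2984.97 = 811.2862 per 100,000.
Ratio = 935.0983 ÷ 811.2862 = 1.15261.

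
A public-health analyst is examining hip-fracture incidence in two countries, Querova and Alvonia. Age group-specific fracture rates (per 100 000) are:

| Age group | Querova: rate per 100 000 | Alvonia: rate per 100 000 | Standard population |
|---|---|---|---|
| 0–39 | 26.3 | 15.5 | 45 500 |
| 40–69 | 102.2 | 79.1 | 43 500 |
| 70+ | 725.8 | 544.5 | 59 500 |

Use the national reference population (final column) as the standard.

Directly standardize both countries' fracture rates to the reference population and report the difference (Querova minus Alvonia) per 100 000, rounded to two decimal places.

82.72

Standard total = 148 500; weights = 0.3064, 0.2929, 0.4007.
Querova: 0.3064×26.3 + 0.2929×102.2 + 0.4007×725.8 = 328.8044 per 100 000.
Alvonia: 0.3064×15.5 + 0.2929×79.1 + 0.4007×544.5 = 246.0865 per 100 000.
Difference = 328.8044 − 246.0865 = 82.7178.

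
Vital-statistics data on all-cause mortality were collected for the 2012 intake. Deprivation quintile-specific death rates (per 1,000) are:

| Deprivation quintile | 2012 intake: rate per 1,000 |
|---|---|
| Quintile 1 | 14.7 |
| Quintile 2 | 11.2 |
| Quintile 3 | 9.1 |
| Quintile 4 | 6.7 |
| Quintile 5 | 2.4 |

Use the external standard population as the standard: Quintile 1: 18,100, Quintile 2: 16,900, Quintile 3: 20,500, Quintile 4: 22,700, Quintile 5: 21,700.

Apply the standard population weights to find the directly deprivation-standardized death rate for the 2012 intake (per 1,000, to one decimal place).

Standard total = 99,900; weights = 0.1812, 0.1692, 0.2052, 0.2272, 0.2172.
Standardized rate: 0.1812×14.7 + 0.1692×11.2 + 0.2052×9.1 + 0.2272×6.7 + 0.2172×2.4 = 8.4692 per 1,000.

8.5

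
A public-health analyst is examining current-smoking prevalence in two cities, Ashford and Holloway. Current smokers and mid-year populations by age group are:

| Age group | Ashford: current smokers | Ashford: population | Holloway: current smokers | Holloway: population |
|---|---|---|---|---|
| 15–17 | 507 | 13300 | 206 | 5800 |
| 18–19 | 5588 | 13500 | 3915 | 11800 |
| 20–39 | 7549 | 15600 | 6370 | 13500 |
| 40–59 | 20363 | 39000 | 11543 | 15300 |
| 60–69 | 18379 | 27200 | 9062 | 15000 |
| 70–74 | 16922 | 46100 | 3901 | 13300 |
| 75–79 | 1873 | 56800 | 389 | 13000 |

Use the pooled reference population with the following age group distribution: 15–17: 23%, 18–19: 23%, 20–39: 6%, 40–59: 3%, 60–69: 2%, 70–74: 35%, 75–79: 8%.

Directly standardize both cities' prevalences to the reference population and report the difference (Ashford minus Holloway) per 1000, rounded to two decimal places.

Age-specific rates per 1000 for Ashford: 38.120, 413.926, 483.910, 522.128, 675.699, 367.072, 32.975.
For Holloway: 35.517, 331.780, 471.852, 754.444, 604.133, 293.308, 29.923.
Standard weights: 0.23, 0.23, 0.06, 0.03, 0.02, 0.35, 0.08.
Ashford: 0.2300×38.120 + 0.2300×413.926 + 0.0600×483.910 + 0.0300×522.128 + 0.0200×675.699 + 0.3500×367.072 + 0.0800×32.975 = 293.2961 per 1000.
Holloway: 0.2300×35.517 + 0.2300×331.780 + 0.0600×471.852 + 0.0300×754.444 + 0.0200×604.133 + 0.3500×293.308 + 0.0800×29.923 = 252.5571 per 1000.
Difference = 293.2961 − 252.5571 = 40.7390.

40.74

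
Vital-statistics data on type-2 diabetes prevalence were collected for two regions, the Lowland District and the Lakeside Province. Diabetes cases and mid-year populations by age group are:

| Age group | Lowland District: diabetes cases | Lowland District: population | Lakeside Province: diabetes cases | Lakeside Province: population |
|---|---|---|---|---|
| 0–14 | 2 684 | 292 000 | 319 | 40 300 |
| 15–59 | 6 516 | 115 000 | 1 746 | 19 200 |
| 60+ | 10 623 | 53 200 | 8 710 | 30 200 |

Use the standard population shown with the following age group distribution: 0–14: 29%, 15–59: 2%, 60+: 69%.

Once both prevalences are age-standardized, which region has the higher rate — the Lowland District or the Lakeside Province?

Lakeside Province

Age-specific rates per 1 000 for the Lowland District: 9.192, 56.661, 199.680.
For the Lakeside Province: 7.916, 90.938, 288.411.
Standard weights: 0.29, 0.02, 0.69.
The Lowland District: 0.2900×9.192 + 0.0200×56.661 + 0.6900×199.680 = 141.5783 per 1 000.
The Lakeside Province: 0.2900×7.916 + 0.0200×90.938 + 0.6900×288.411 = 203.1176 per 1 000.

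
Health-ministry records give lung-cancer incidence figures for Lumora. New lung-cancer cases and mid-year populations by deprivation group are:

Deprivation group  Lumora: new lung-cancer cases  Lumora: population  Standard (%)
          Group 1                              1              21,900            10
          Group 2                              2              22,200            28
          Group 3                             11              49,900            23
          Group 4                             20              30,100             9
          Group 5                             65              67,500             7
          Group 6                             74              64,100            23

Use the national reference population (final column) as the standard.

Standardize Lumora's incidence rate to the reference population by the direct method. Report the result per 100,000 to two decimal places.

Deprivation-specific rates per 100,000 for Lumora: 4.57, 9.01, 22.04, 66.45, 96.30, 115.44.
Standard weights: 0.10, 0.28, 0.23, 0.09, 0.07, 0.23.
Standardized rate: 0.1000×4.57 + 0.2800×9.01 + 0.2300×22.04 + 0.0900×66.45 + 0.0700×96.30 + 0.2300×115.44 = 47.3224 per 100,000.

47.32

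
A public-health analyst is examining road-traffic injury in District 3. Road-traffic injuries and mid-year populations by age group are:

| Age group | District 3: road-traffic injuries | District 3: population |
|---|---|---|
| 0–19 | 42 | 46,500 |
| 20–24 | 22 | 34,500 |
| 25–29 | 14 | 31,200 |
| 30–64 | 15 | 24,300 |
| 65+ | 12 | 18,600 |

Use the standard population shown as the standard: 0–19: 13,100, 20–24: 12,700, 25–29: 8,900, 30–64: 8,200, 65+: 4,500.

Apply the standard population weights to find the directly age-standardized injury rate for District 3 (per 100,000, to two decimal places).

Age-specific rates per 100,000 for District 3: 90.32, 63.77, 44.87, 61.73, 64.52.
Standard total = 47,400; weights = 0.2764, 0.2679, 0.1878, 0.1730, 0.0949.
Standardized rate: 0.2764×90.32 + 0.2679×63.77 + 0.1878×44.87 + 0.1730×61.73 + 0.0949×64.52 = 67.2771 per 100,000.

67.28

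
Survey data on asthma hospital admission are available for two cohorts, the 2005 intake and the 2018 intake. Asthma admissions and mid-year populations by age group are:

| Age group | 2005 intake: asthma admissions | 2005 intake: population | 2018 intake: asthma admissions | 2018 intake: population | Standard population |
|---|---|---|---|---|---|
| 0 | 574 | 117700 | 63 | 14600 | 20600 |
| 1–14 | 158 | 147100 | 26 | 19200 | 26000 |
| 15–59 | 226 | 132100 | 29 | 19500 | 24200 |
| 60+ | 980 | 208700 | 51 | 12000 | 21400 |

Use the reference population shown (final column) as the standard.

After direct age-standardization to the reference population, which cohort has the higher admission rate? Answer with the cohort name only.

Age-specific rates per 10000 for the 2005 intake: 48.77, 10.74, 17.11, 46.96.
For the 2018 intake: 43.15, 13.54, 14.87, 42.50.
Standard total = 92200; weights = 0.2234, 0.2820, 0.2625, 0.2321.
The 2005 intake: 0.2234×48.77 + 0.2820×10.74 + 0.2625×17.11 + 0.2321×46.96 = 29.3145 per 10000.
The 2018 intake: 0.2234×43.15 + 0.2820×13.54 + 0.2625×14.87 + 0.2321×42.50 = 27.2276 per 10000.

2005 intake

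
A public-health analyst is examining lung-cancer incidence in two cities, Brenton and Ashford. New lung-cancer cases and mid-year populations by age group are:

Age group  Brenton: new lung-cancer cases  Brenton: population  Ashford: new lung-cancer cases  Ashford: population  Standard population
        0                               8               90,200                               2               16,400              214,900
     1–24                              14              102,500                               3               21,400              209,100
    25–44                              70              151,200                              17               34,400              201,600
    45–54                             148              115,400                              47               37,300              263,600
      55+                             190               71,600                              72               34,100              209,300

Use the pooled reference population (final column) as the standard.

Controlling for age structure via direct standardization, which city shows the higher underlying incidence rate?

Brenton

Age-specific rates per 100,000 for Brenton: 8.87, 13.66, 46.30, 128.25, 265.36.
For Ashford: 12.20, 14.02, 49.42, 126.01, 211.14.
Standard total = 1,098,500; weights = 0.1956, 0.1904, 0.1835, 0.2400, 0.1905.
Brenton: 0.1956×8.87 + 0.1904×13.66 + 0.1835×46.30 + 0.2400×128.25 + 0.1905×265.36 = 94.1670 per 100,000.
Ashford: 0.1956×12.20 + 0.1904×14.02 + 0.1835×49.42 + 0.2400×126.01 + 0.1905×211.14 = 84.5901 per 100,000.
The crude rates (80.99 vs 98.19) would put Ashford higher, but that reflects its age composition; once standardized to a common age structure, Brenton has the higher underlying rate.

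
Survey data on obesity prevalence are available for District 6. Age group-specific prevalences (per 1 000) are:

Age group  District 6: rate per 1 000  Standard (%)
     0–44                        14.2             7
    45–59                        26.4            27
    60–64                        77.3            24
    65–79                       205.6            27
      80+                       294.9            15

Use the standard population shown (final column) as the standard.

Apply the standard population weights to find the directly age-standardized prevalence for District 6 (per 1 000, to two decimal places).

Standard weights: 0.07, 0.27, 0.24, 0.27, 0.15.
Standardized rate: 0.0700×14.2 + 0.2700×26.4 + 0.2400×77.3 + 0.2700×205.6 + 0.1500×294.9 = 126.4210 per 1 000.

126.42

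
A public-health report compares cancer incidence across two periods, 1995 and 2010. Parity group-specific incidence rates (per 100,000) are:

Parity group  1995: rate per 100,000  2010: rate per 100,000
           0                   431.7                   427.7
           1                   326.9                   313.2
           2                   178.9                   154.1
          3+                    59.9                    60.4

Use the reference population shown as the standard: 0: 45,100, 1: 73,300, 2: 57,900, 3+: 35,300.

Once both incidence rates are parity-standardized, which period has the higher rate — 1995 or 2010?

1995

Standard total = 211,600; weights = 0.2131, 0.3464, 0.2736, 0.1668.
1995: 0.2131×431.7 + 0.3464×326.9 + 0.2736×178.9 + 0.1668×59.9 = 264.1976 per 100,000.
2010: 0.2131×427.7 + 0.3464×313.2 + 0.2736×154.1 + 0.1668×60.4 = 251.8967 per 100,000.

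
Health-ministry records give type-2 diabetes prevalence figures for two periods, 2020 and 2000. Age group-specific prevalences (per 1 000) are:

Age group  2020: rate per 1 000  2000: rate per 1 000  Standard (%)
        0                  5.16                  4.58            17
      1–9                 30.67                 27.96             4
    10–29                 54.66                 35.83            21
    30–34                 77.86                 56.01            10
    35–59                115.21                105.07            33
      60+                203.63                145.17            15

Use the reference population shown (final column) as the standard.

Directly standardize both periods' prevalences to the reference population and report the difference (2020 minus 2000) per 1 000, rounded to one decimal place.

18.5

Standard weights: 0.17, 0.04, 0.21, 0.10, 0.33, 0.15.
2020: 0.1700×5.16 + 0.0400×30.67 + 0.2100×54.66 + 0.1000×77.86 + 0.3300×115.21 + 0.1500×203.63 = 89.9324 per 1 000.
2000: 0.1700×4.58 + 0.0400×27.96 + 0.2100×35.83 + 0.1000×56.01 + 0.3300×105.07 + 0.1500×145.17 = 71.4709 per 1 000.
Difference = 89.9324 − 71.4709 = 18.4615.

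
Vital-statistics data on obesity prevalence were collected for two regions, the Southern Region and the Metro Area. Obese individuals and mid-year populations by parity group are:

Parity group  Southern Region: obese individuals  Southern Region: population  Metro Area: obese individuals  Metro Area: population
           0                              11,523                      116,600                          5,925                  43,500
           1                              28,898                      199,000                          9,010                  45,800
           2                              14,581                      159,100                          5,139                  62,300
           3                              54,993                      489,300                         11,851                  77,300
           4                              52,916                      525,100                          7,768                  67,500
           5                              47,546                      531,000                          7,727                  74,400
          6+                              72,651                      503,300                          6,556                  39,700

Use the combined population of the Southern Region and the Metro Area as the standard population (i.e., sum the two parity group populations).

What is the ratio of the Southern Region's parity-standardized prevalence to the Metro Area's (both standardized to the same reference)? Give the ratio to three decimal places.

Parity-specific rates per 1,000 for the Southern Region: 98.825, 145.216, 91.647, 112.391, 100.773, 89.540, 144.349.
For the Metro Area: 136.207, 196.725, 82.488, 153.312, 115.081, 103.858, 165.139.
Combined standard total = 2,933,900; weights = 0.0546, 0.0834, 0.0755, 0.1931, 0.2020, 0.2063, 0.1851.
The Southern Region: 0.0546×98.825 + 0.0834×145.216 + 0.0755×91.647 + 0.1931×112.391 + 0.2020×100.773 + 0.2063×89.540 + 0.1851×144.349 = 111.6773 per 1,000.
The Metro Area: 0.0546×136.207 + 0.0834×196.725 + 0.0755×82.488 + 0.1931×153.312 + 0.2020×115.081 + 0.2063×103.858 + 0.1851×165.139 = 134.9184 per 1,000.
Ratio = 111.6773 ÷ 134.9184 = 0.82774.

0.828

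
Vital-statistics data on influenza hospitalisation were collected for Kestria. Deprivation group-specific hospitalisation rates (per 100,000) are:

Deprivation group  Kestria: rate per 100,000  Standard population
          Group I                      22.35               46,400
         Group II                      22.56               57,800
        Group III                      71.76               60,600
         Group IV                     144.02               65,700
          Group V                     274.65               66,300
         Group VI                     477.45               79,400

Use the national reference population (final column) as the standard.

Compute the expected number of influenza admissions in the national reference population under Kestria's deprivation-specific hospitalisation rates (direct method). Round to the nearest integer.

723

Expected influenza admissions = Σ (standard pop × deprivation-specific rate ÷ 100,000)
= 46,400×22.35/100,000 + 57,800×22.56/100,000 + 60,600×71.76/100,000 + 65,700×144.02/100,000 + 66,300×274.65/100,000 + 79,400×477.45/100,000
= 10.37 + 13.04 + 43.49 + 94.62 + 182.09 + 379.10 = 722.71.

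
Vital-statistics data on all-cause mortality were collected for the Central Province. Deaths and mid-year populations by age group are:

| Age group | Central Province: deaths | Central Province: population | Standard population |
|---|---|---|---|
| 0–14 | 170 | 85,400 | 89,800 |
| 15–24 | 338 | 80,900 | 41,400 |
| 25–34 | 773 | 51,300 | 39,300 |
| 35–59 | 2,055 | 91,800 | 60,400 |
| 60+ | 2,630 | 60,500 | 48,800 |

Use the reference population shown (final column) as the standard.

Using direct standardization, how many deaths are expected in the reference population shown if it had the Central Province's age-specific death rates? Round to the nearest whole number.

4417

Age-specific rates per 100,000 for the Central Province: 199.06, 417.80, 1506.82, 2238.56, 4347.11.
Expected deaths = Σ (standard pop × age-specific rate ÷ 100,000)
= 89,800×199.06/100,000 + 41,400×417.80/100,000 + 39,300×1506.82/100,000 + 60,400×2238.56/100,000 + 48,800×4347.11/100,000
= 178.76 + 172.97 + 592.18 + 1352.09 + 2121.39 = 4417.39.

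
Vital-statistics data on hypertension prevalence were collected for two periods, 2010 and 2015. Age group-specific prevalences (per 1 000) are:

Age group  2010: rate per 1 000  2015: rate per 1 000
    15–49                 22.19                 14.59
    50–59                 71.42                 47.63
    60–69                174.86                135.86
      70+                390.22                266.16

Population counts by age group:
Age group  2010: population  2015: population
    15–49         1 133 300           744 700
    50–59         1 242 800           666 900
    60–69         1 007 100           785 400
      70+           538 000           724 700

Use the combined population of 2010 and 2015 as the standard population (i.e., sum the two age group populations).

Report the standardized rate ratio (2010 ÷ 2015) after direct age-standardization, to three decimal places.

1.410

Combined standard total = 6 842 900; weights = 0.2744, 0.2791, 0.2620, 0.1845.
2010: 0.2744×22.19 + 0.2791×71.42 + 0.2620×174.86 + 0.1845×390.22 = 143.8324 per 1 000.
2015: 0.2744×14.59 + 0.2791×47.63 + 0.2620×135.86 + 0.1845×266.16 = 101.9989 per 1 000.
Ratio = 143.8324 ÷ 101.9989 = 1.41014.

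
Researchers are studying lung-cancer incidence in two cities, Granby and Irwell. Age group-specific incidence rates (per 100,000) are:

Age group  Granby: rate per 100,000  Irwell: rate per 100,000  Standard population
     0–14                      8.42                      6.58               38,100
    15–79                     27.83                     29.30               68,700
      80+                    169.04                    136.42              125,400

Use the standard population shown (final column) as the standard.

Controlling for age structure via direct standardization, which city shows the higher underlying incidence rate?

Granby

Standard total = 232,200; weights = 0.1641, 0.2959, 0.5401.
Granby: 0.1641×8.42 + 0.2959×27.83 + 0.5401×169.04 = 100.9059 per 100,000.
Irwell: 0.1641×6.58 + 0.2959×29.30 + 0.5401×136.42 = 83.4224 per 100,000.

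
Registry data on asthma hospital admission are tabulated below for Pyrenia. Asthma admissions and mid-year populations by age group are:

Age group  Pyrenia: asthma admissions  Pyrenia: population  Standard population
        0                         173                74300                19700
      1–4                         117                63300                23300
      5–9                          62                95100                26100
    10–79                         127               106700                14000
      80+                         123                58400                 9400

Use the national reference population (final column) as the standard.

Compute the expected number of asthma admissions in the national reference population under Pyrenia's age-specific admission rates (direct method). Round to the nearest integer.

Age-specific rates per 10000 for Pyrenia: 23.28, 18.48, 6.52, 11.90, 21.06.
Expected asthma admissions = Σ (standard pop × age-specific rate ÷ 10000)
= 19700×23.28/10000 + 23300×18.48/10000 + 26100×6.52/10000 + 14000×11.90/10000 + 9400×21.06/10000
= 45.87 + 43.07 + 17.02 + 16.66 + 19.80 = 142.41.

142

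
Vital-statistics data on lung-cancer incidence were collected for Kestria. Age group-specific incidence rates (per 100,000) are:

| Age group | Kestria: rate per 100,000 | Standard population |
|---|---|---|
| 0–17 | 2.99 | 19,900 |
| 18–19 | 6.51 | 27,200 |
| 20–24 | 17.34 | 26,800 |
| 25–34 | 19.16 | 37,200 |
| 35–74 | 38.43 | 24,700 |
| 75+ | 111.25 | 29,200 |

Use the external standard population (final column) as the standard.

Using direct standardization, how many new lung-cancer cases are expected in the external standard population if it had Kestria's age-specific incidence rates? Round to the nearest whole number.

56

Expected new lung-cancer cases = Σ (standard pop × age-specific rate ÷ 100,000)
= 19,900×2.99/100,000 + 27,200×6.51/100,000 + 26,800×17.34/100,000 + 37,200×19.16/100,000 + 24,700×38.43/100,000 + 29,200×111.25/100,000
= 0.60 + 1.77 + 4.65 + 7.13 + 9.49 + 32.48 = 56.12.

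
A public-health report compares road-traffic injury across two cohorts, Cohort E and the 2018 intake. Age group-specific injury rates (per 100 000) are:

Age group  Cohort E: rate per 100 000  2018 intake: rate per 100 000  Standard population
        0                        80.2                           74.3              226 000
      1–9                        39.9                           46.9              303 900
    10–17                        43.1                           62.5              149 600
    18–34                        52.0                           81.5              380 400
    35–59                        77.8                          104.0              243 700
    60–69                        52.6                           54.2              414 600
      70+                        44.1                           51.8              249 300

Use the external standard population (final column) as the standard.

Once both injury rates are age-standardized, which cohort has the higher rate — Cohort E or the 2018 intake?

2018 intake

Standard total = 1 967 500; weights = 0.1149, 0.1545, 0.0760, 0.1933, 0.1239, 0.2107, 0.1267.
Cohort E: 0.1149×80.2 + 0.1545×39.9 + 0.0760×43.1 + 0.1933×52.0 + 0.1239×77.8 + 0.2107×52.6 + 0.1267×44.1 = 55.0146 per 100 000.
The 2018 intake: 0.1149×74.3 + 0.1545×46.9 + 0.0760×62.5 + 0.1933×81.5 + 0.1239×104.0 + 0.2107×54.2 + 0.1267×51.8 = 67.1549 per 100 000.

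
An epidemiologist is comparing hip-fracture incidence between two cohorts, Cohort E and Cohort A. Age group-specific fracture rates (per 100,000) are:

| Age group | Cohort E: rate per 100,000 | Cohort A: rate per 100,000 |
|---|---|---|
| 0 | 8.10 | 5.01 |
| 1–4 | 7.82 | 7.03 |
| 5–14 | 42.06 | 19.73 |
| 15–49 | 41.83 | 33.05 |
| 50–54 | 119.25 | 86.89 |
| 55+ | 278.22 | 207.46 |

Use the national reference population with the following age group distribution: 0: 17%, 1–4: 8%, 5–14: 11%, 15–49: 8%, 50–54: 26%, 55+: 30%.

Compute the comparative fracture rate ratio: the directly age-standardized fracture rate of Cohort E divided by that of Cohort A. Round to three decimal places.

Standard weights: 0.17, 0.08, 0.11, 0.08, 0.26, 0.30.
Cohort E: 0.1700×8.10 + 0.0800×7.82 + 0.1100×42.06 + 0.0800×41.83 + 0.2600×119.25 + 0.3000×278.22 = 124.4466 per 100,000.
Cohort A: 0.1700×5.01 + 0.0800×7.03 + 0.1100×19.73 + 0.0800×33.05 + 0.2600×86.89 + 0.3000×207.46 = 91.0578 per 100,000.
Ratio = 124.4466 ÷ 91.0578 = 1.36668.

1.367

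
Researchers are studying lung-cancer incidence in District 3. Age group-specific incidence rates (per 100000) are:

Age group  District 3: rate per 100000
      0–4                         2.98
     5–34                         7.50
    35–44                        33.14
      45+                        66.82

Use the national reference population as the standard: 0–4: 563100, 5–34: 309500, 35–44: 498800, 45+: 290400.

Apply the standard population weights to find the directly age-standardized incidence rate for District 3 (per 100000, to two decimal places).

Standard total = 1661800; weights = 0.3388, 0.1862, 0.3002, 0.1748.
Standardized rate: 0.3388×2.98 + 0.1862×7.50 + 0.3002×33.14 + 0.1748×66.82 = 24.0306 per 100000.

24.03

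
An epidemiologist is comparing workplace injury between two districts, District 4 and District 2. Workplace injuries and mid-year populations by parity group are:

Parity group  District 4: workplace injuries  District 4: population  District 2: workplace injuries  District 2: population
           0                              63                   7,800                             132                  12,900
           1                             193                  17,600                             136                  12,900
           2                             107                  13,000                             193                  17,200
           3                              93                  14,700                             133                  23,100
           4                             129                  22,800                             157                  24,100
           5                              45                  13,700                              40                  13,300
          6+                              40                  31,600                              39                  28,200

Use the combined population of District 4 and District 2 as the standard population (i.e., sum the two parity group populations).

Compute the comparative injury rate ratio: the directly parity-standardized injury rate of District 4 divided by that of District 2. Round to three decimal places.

Parity-specific rates per 10,000 for District 4: 80.77, 109.66, 82.31, 63.27, 56.58, 32.85, 12.66.
For District 2: 102.33, 105.43, 112.21, 57.58, 65.15, 30.08, 13.83.
Combined standard total = 252,900; weights = 0.0819, 0.1206, 0.1194, 0.1495, 0.1854, 0.1068, 0.2365.
District 4: 0.0819×80.77 + 0.1206×109.66 + 0.1194×82.31 + 0.1495×63.27 + 0.1854×56.58 + 0.1068×32.85 + 0.2365×12.66 = 56.1132 per 10,000.
District 2: 0.0819×102.33 + 0.1206×105.43 + 0.1194×112.21 + 0.1495×57.58 + 0.1854×65.15 + 0.1068×30.08 + 0.2365×13.83 = 61.6571 per 10,000.
Ratio = 56.1132 ÷ 61.6571 = 0.91008.

0.910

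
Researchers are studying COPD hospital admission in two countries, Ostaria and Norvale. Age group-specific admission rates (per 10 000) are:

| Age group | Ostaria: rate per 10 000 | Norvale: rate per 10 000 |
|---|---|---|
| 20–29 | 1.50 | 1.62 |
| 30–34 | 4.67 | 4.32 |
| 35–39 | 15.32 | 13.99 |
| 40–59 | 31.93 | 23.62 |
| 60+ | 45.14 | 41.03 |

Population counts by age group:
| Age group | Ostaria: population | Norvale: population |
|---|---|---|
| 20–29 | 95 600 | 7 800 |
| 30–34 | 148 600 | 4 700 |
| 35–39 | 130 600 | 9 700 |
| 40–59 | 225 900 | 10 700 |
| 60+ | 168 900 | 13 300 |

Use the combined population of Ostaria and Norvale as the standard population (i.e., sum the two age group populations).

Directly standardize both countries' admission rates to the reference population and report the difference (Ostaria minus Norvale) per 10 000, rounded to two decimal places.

Combined standard total = 815 800; weights = 0.1267, 0.1879, 0.1720, 0.2900, 0.2233.
Ostaria: 0.1267×1.50 + 0.1879×4.67 + 0.1720×15.32 + 0.2900×31.93 + 0.2233×45.14 = 23.0443 per 10 000.
Norvale: 0.1267×1.62 + 0.1879×4.32 + 0.1720×13.99 + 0.2900×23.62 + 0.2233×41.03 = 19.4370 per 10 000.
Difference = 23.0443 − 19.4370 = 3.6073.

3.61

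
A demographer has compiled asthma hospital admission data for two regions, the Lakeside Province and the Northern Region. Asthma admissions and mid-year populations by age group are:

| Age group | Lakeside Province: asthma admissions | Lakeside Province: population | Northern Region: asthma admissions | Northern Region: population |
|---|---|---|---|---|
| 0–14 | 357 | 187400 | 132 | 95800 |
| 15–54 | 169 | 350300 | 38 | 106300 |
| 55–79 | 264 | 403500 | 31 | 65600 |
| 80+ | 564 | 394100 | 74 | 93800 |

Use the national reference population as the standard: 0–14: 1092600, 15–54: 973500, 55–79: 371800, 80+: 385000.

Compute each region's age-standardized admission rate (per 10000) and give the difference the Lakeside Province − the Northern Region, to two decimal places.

3.59

Age-specific rates per 10000 for the Lakeside Province: 19.05, 4.82, 6.54, 14.31.
For the Northern Region: 13.78, 3.57, 4.73, 7.89.
Standard total = 2822900; weights = 0.3870, 0.3449, 0.1317, 0.1364.
The Lakeside Province: 0.3870×19.05 + 0.3449×4.82 + 0.1317×6.54 + 0.1364×14.31 = 11.8506 per 10000.
The Northern Region: 0.3870×13.78 + 0.3449×3.57 + 0.1317×4.73 + 0.1364×7.89 = 8.2642 per 10000.
Difference = 11.8506 − 8.2642 = 3.5865.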